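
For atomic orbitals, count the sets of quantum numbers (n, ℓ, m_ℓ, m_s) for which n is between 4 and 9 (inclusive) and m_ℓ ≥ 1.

For each n in the range, tally the orbitals obeying m_ℓ ≥ 1:
n=4 → 6; n=5 → 10; n=6 → 15; n=7 → 21; n=8 → 28; n=9 → 36.
Orbitals: 6 + 10 + 15 + 21 + 28 + 36 = 116. Including both spin states (m_s = ±1/2) gives 2 × 116 = 232 states.

232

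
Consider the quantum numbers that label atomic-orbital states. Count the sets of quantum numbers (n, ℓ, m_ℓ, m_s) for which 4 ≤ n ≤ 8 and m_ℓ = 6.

Per-shell orbital counts meeting the constraint:
n=7 → 1; n=8 → 2.
Orbitals: 1 + 2 = 3. Including both spin states (m_s = ±1/2) gives 2 × 3 = 6 states.

6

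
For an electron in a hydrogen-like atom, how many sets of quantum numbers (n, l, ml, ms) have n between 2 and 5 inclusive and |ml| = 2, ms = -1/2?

Treat each shell separately and count matching orbitals:
n=3 → 2; n=4 → 4; n=5 → 6.
Orbitals: 2 + 4 + 6 = 12. With ms fixed to -1/2 there is one state per orbital, so 12 states.

12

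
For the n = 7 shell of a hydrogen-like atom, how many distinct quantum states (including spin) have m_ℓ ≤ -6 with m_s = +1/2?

1

Go through ℓ = 0, …, 6 (the values permitted for n = 7).
Orbitals with m_ℓ ≤ -6, by ℓ: ℓ=6 → 1.
Orbitals: 1. With m_s fixed to a single value there is one state per orbital, giving 1 state.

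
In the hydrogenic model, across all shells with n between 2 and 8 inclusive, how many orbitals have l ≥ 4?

110

Work shell by shell — for each n, count the (l, ml) pairs that satisfy l ≥ 4:
n=5 → 9; n=6 → 20; n=7 → 33; n=8 → 48.
Total orbitals: 9 + 20 + 33 + 48 = 110.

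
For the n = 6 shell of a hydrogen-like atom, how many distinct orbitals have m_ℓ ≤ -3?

6

Go through ℓ = 0, …, 5 (the values permitted for n = 6).
Contributions: ℓ=3 → 1; ℓ=4 → 2; ℓ=5 → 3.
Total orbitals: 1 + 2 + 3 = 6.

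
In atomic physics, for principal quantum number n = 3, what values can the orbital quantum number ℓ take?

0, 1, 2

ℓ is an integer with 0 ≤ ℓ ≤ n−1, so for n = 3: ℓ = 0, 1, 2.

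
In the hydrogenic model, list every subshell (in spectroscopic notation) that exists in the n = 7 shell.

For n = 7, l runs from 0 to 6. In spectroscopic notation l = 0,1,2,… ↔ s,p,d,f,g,h,i, so the subshells are 7s, 7p, 7d, 7f, 7g, 7h, 7i.

7s, 7p, 7d, 7f, 7g, 7h, 7i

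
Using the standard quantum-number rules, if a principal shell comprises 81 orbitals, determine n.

n² = 81 ⇒ n = 9.

n = 9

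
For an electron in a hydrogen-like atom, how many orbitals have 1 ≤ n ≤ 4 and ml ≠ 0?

Count contributing orbitals for each principal shell:
n=2 → 2; n=3 → 6; n=4 → 12.
Total orbitals: 2 + 6 + 12 = 20.

20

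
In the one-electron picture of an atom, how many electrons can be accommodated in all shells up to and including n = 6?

Total orbitals = 1² + 2² + 3² + 4² + 5² + 6² = 91. Doubling for spin gives 182 electrons.

182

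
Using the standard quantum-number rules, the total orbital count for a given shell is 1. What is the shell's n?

n = 1

n² = 1 ⇒ n = 1.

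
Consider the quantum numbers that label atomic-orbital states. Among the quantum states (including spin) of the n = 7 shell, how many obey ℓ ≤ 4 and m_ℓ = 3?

4

Go through ℓ = 0, …, 6 (the values permitted for n = 7).
Contributions: ℓ=3 → 1; ℓ=4 → 1.
Orbitals: 1 + 1 = 2. Each orbital carries two spin states, so 2 × 2 = 4 states.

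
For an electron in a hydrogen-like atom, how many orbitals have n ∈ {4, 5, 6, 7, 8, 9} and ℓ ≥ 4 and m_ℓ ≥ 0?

For each n in the range, tally the orbitals obeying ℓ ≥ 4 and m_ℓ ≥ 0:
n=5 → 5; n=6 → 11; n=7 → 18; n=8 → 26; n=9 → 35.
Total orbitals: 5 + 11 + 18 + 26 + 35 = 95.

95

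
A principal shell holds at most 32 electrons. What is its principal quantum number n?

n = 4

2n² = 32 ⇒ n² = 16 ⇒ n = 4.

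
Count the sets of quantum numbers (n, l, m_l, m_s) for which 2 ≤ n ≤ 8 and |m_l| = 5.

24

Per-shell orbital counts meeting the constraint:
n=6 → 2; n=7 → 4; n=8 → 6.
Orbitals: 2 + 4 + 6 = 12. Including both spin states (m_s = ±1/2) gives 2 × 12 = 24 states.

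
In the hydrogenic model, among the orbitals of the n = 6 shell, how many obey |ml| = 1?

Per l-value: l=1 → 2; l=2 → 2; l=3 → 2; l=4 → 2; l=5 → 2.
Total orbitals: 2 + 2 + 2 + 2 + 2 = 10.

10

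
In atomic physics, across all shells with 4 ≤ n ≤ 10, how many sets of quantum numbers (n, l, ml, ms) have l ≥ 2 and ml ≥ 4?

112

Per-shell orbital counts meeting the constraint:
n=5 → 1; n=6 → 3; n=7 → 6; n=8 → 10; n=9 → 15; n=10 → 21.
Orbitals: 1 + 3 + 6 + 10 + 15 + 21 = 56. Including both spin states (ms = ±1/2) gives 2 × 56 = 112 states.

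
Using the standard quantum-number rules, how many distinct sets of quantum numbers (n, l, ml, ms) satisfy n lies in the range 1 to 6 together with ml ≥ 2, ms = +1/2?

20

For each n in the range, tally the orbitals obeying ml ≥ 2:
n=3 → 1; n=4 → 3; n=5 → 6; n=6 → 10.
Orbitals: 1 + 3 + 6 + 10 = 20. With ms fixed to +1/2 there is one state per orbital, so 20 states.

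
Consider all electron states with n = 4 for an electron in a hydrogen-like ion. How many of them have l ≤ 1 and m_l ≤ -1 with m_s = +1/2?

For n = 4, l ranges over 0 … 3.
Per l-value: l=1 → 1.
Orbitals: 1. With m_s fixed to a single value there is one state per orbital, giving 1 state.

1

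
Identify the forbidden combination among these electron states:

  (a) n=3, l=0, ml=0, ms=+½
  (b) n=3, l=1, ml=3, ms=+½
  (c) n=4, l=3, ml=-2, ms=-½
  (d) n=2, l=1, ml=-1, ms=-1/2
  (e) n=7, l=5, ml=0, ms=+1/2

(b) has |ml| = 3 > l = 1, violating −l ≤ ml ≤ l.
The remaining sets (a), (c), (d), (e) satisfy all four rules.

(b)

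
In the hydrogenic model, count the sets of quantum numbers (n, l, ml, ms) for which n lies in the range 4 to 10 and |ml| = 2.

Treat each shell separately and count matching orbitals:
n=4 → 4; n=5 → 6; n=6 → 8; n=7 → 10; n=8 → 12; n=9 → 14; n=10 → 16.
Orbitals: 4 + 6 + 8 + 10 + 12 + 14 + 16 = 70. Including both spin states (ms = ±1/2) gives 2 × 70 = 140 states.

140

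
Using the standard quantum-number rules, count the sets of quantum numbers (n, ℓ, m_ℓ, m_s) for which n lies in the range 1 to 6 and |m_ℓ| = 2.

Go shell by shell, enumerating (ℓ, m_ℓ) with |m_ℓ| = 2:
n=3 → 2; n=4 → 4; n=5 → 6; n=6 → 8.
Orbitals: 2 + 4 + 6 + 8 = 20. Including both spin states (m_s = ±1/2) gives 2 × 20 = 40 states.

40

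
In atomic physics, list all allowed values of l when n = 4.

l is an integer with 0 ≤ l ≤ n−1, so for n = 4: l = 0, 1, 2, 3.

0, 1, 2, 3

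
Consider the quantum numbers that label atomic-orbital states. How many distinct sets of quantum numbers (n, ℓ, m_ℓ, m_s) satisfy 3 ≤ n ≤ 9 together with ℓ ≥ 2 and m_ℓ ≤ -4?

70

Go shell by shell, enumerating (ℓ, m_ℓ) with ℓ ≥ 2 and m_ℓ ≤ -4:
n=5 → 1; n=6 → 3; n=7 → 6; n=8 → 10; n=9 → 15.
Orbitals: 1 + 3 + 6 + 10 + 15 = 35. Including both spin states (m_s = ±1/2) gives 2 × 35 = 70 states.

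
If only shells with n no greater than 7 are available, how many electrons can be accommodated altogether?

Total orbitals = 1² + 2² + 3² + 4² + 5² + 6² + 7² = 140. Doubling for spin gives 280 electrons.

280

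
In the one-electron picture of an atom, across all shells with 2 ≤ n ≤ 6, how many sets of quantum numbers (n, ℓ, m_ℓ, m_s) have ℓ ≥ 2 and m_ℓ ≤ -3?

For each n in the range, tally the orbitals obeying ℓ ≥ 2 and m_ℓ ≤ -3:
n=4 → 1; n=5 → 3; n=6 → 6.
Orbitals: 1 + 3 + 6 = 10. Including both spin states (m_s = ±1/2) gives 2 × 10 = 20 states.

20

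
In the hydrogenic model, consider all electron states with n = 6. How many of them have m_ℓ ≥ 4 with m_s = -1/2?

The (ℓ, m_ℓ) pairs meeting m_ℓ ≥ 4 give: ℓ=4 → 1; ℓ=5 → 2.
Orbitals: 1 + 2 = 3. With m_s fixed to a single value there is one state per orbital, giving 3 states.

3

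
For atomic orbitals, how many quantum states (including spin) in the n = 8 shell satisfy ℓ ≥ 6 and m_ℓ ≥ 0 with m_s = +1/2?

For n = 8, ℓ ranges over 0 … 7.
The (ℓ, m_ℓ) pairs meeting ℓ ≥ 6 and m_ℓ ≥ 0 give: ℓ=6 → 7; ℓ=7 → 8.
Orbitals: 7 + 8 = 15. With m_s fixed to a single value there is one state per orbital, giving 15 states.

15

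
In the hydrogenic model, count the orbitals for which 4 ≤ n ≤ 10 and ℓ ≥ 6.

Work shell by shell — for each n, count the (ℓ, m_ℓ) pairs that satisfy ℓ ≥ 6:
n=7 → 13; n=8 → 28; n=9 → 45; n=10 → 64.
Total orbitals: 13 + 28 + 45 + 64 = 150.

150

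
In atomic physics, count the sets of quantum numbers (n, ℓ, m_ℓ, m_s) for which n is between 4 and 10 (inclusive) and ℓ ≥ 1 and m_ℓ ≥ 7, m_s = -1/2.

Per-shell orbital counts meeting the constraint:
n=8 → 1; n=9 → 3; n=10 → 6.
Orbitals: 1 + 3 + 6 = 10. With m_s fixed to -1/2 there is one state per orbital, so 10 states.

10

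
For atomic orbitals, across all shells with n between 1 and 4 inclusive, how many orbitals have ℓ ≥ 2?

Work shell by shell — for each n, count the (ℓ, m_ℓ) pairs that satisfy ℓ ≥ 2:
n=3 → 5; n=4 → 12.
Total orbitals: 5 + 12 = 17.

17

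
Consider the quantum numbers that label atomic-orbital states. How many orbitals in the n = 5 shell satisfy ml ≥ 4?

1

For n = 5, l ranges over 0 … 4.
Contributions: l=4 → 1.
Total orbitals: 1.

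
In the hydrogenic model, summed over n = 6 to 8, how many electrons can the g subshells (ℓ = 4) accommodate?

54

A g subshell (ℓ = 4) exists for every n ≥ 5, so shells n = 6, 7, 8 each contribute one — 3 subshells.
Since each g subshell holds 2(2·4+1) = 18 electrons, the total is 3 × 18 = 54.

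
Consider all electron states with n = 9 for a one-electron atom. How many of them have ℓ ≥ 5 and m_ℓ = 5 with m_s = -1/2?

4

Per ℓ-value: ℓ=5 → 1; ℓ=6 → 1; ℓ=7 → 1; ℓ=8 → 1.
Orbitals: 1 + 1 + 1 + 1 = 4. With m_s fixed to a single value there is one state per orbital, giving 4 states.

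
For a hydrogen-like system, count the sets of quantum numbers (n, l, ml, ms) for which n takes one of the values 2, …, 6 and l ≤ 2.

Count contributing orbitals for each principal shell:
n=2 → 4; n=3 → 9; n=4 → 9; n=5 → 9; n=6 → 9.
Orbitals: 4 + 9 + 9 + 9 + 9 = 40. Including both spin states (ms = ±1/2) gives 2 × 40 = 80 states.

80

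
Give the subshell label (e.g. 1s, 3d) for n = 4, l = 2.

l = 2 corresponds to the letter 'd', so the subshell is 4d.

4d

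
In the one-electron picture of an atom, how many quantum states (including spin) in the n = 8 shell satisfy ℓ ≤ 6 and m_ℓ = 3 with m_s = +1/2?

For n = 8, ℓ ranges over 0 … 7.
Per ℓ-value: ℓ=3 → 1; ℓ=4 → 1; ℓ=5 → 1; ℓ=6 → 1.
Orbitals: 1 + 1 + 1 + 1 = 4. With m_s fixed to a single value there is one state per orbital, giving 4 states.

4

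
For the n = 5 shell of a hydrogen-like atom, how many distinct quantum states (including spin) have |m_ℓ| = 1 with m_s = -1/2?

Go through ℓ = 0, …, 4 (the values permitted for n = 5).
The (ℓ, m_ℓ) pairs meeting |m_ℓ| = 1 give: ℓ=1 → 2; ℓ=2 → 2; ℓ=3 → 2; ℓ=4 → 2.
Orbitals: 2 + 2 + 2 + 2 = 8. With m_s fixed to a single value there is one state per orbital, giving 8 states.

8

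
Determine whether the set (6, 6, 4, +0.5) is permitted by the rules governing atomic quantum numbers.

No

The orbital quantum number must satisfy 0 ≤ l ≤ n−1. With n = 6 the allowed l values are 0, 1, 2, 3, 4, 5, so l = 6 is out of range.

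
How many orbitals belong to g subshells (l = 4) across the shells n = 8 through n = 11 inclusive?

A g subshell (l = 4) exists for every n ≥ 5, so shells n = 8, 9, 10, 11 each contribute one — 4 subshells.
Since each g subshell has 2·4+1 = 9 orbitals, the total is 4 × 9 = 36.

36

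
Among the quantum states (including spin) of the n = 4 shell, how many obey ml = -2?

4

With n = 4 the allowed l are 0, 1, …, 3.
Orbitals with ml = -2, by l: l=2 → 1; l=3 → 1.
Orbitals: 1 + 1 = 2. Each orbital carries two spin states, so 2 × 2 = 4 states.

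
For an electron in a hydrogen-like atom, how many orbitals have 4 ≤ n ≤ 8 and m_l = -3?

Per-shell orbital counts meeting the constraint:
n=4 → 1; n=5 → 2; n=6 → 3; n=7 → 4; n=8 → 5.
Total orbitals: 1 + 2 + 3 + 4 + 5 = 15.

15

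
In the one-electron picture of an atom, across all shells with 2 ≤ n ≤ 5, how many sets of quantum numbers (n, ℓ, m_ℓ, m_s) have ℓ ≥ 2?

Work shell by shell — for each n, count the (ℓ, m_ℓ) pairs that satisfy ℓ ≥ 2:
n=3 → 5; n=4 → 12; n=5 → 21.
Orbitals: 5 + 12 + 21 = 38. Including both spin states (m_s = ±1/2) gives 2 × 38 = 76 states.

76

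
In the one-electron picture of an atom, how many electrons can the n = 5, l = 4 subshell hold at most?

A subshell with l = 4 has 2l+1 = 9 orbitals, each holding 2 electrons (spin ±1/2), so 9 × 2 = 18.

18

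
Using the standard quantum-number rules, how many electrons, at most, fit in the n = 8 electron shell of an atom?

128

A shell holds 2n² electrons: 2 × 8² = 2 × 64 = 128.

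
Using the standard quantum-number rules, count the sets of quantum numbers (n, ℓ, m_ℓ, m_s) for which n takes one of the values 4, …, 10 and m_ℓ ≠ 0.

644

Treat each shell separately and count matching orbitals:
n=4 → 12; n=5 → 20; n=6 → 30; n=7 → 42; n=8 → 56; n=9 → 72; n=10 → 90.
Orbitals: 12 + 20 + 30 + 42 + 56 + 72 + 90 = 322. Including both spin states (m_s = ±1/2) gives 2 × 322 = 644 states.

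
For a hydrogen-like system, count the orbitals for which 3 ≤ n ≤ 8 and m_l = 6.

Work shell by shell — for each n, count the (l, m_l) pairs that satisfy m_l = 6:
n=7 → 1; n=8 → 2.
Total orbitals: 1 + 2 = 3.

3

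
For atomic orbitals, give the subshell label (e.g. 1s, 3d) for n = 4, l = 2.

4d

l = 2 corresponds to the letter 'd', so the subshell is 4d.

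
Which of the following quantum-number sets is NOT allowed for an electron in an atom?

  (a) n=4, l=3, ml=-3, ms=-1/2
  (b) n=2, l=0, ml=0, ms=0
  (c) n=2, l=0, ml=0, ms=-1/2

(b)

(b) has ms = 0, but an electron's spin must be ±1/2.
The remaining sets (a), (c) satisfy all four rules.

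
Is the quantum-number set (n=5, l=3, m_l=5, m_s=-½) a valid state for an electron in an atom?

The magnetic quantum number must satisfy −l ≤ m_l ≤ l. With l = 3, m_l can only be -3, -2, -1, 0, 1, 2, 3, so m_l = 5 is forbidden.

No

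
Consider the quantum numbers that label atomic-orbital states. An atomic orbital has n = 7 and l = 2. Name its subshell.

l = 2 corresponds to the letter 'd', so the subshell is 7d.

7d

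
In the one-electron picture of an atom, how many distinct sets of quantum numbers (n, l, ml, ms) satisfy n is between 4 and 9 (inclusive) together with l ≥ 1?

Treat each shell separately and count matching orbitals:
n=4 → 15; n=5 → 24; n=6 → 35; n=7 → 48; n=8 → 63; n=9 → 80.
Orbitals: 15 + 24 + 35 + 48 + 63 + 80 = 265. Including both spin states (ms = ±1/2) gives 2 × 265 = 530 states.

530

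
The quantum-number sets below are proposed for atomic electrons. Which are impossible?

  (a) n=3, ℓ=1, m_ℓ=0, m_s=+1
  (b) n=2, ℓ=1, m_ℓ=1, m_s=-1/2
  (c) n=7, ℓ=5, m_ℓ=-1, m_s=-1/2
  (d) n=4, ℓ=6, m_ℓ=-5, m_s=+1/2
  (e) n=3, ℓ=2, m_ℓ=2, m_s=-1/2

(a) has m_s = +1, but an electron's spin must be ±1/2.
(d) has ℓ = 6 ≥ n = 4, violating 0 ≤ ℓ ≤ n−1.
The remaining sets (b), (c), (e) satisfy all four rules.

(a) and (d)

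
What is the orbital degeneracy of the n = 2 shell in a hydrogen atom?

4

The n = 2 shell contains n² = 2² = 4 orbitals.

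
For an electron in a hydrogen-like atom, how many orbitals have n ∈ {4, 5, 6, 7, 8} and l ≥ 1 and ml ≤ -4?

20

For each n in the range, tally the orbitals obeying l ≥ 1 and ml ≤ -4:
n=5 → 1; n=6 → 3; n=7 → 6; n=8 → 10.
Total orbitals: 1 + 3 + 6 + 10 = 20.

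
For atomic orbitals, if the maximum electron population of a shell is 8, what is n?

2n² = 8 ⇒ n² = 4 ⇒ n = 2.

n = 2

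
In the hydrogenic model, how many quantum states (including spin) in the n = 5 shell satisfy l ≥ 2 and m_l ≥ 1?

Go through l = 0, …, 4 (the values permitted for n = 5).
Orbitals with l ≥ 2 and m_l ≥ 1, by l: l=2 → 2; l=3 → 3; l=4 → 4.
Orbitals: 2 + 3 + 4 = 9. Each orbital carries two spin states, so 9 × 2 = 18 states.

18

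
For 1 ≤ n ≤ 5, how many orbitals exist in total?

55

Total orbitals = 1² + 2² + 3² + 4² + 5² = 55.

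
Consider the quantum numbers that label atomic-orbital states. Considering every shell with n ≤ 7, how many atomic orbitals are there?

Total orbitals = 1² + 2² + 3² + 4² + 5² + 6² + 7² = 140.

140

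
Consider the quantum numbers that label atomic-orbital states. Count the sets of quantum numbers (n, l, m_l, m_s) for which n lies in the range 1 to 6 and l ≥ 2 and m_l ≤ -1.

60

Treat each shell separately and count matching orbitals:
n=3 → 2; n=4 → 5; n=5 → 9; n=6 → 14.
Orbitals: 2 + 5 + 9 + 14 = 30. Including both spin states (m_s = ±1/2) gives 2 × 30 = 60 states.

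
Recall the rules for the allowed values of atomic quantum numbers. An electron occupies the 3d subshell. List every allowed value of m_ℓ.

-2, -1, 0, 1, 2

The 3d subshell has ℓ = 2, and m_ℓ takes every integer from −ℓ to +ℓ. With ℓ = 2 that gives the 5 values -2, -1, 0, 1, 2.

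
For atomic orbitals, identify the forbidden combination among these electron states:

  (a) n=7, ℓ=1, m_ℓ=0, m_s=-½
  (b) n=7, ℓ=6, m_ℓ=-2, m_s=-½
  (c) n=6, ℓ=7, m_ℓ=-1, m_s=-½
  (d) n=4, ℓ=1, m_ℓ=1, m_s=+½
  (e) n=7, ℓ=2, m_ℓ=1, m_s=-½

(c) has ℓ = 7 ≥ n = 6, violating 0 ≤ ℓ ≤ n−1.
The remaining sets (a), (b), (d), (e) satisfy all four rules.

(c)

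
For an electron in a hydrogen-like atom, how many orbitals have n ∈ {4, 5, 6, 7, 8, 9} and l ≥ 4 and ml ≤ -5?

Per-shell orbital counts meeting the constraint:
n=6 → 1; n=7 → 3; n=8 → 6; n=9 → 10.
Total orbitals: 1 + 3 + 6 + 10 = 20.

20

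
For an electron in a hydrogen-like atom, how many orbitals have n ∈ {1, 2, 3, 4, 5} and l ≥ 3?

23

Per-shell orbital counts meeting the constraint:
n=4 → 7; n=5 → 16.
Total orbitals: 7 + 16 = 23.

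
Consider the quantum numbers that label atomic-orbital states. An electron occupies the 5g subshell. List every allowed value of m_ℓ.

The 5g subshell has ℓ = 4, and m_ℓ takes every integer from −ℓ to +ℓ. With ℓ = 4 that gives the 9 values -4, -3, -2, -1, 0, 1, 2, 3, 4.

-4, -3, -2, -1, 0, 1, 2, 3, 4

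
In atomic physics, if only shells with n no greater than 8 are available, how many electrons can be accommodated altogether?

Total orbitals = 1² + 2² + 3² + 4² + 5² + 6² + 7² + 8² = 204. Doubling for spin gives 408 electrons.

408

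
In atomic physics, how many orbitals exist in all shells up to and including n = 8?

204

Total orbitals = 1² + 2² + 3² + 4² + 5² + 6² + 7² + 8² = 204.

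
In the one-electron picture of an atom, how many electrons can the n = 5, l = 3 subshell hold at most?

A subshell with l = 3 has 2l+1 = 7 orbitals, each holding 2 electrons (spin ±1/2), so 7 × 2 = 14.

14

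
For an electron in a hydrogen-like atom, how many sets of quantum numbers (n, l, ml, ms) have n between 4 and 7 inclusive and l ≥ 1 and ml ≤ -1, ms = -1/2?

Go shell by shell, enumerating (l, ml) with l ≥ 1 and ml ≤ -1:
n=4 → 6; n=5 → 10; n=6 → 15; n=7 → 21.
Orbitals: 6 + 10 + 15 + 21 = 52. With ms fixed to -1/2 there is one state per orbital, so 52 states.

52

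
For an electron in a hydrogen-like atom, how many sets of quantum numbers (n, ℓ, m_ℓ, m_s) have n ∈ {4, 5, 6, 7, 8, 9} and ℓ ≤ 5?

Count contributing orbitals for each principal shell:
n=4 → 16; n=5 → 25; n=6 → 36; n=7 → 36; n=8 → 36; n=9 → 36.
Orbitals: 16 + 25 + 36 + 36 + 36 + 36 = 185. Including both spin states (m_s = ±1/2) gives 2 × 185 = 370 states.

370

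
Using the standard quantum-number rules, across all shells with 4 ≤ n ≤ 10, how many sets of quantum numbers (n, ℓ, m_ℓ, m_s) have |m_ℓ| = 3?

For each n in the range, tally the orbitals obeying |m_ℓ| = 3:
n=4 → 2; n=5 → 4; n=6 → 6; n=7 → 8; n=8 → 10; n=9 → 12; n=10 → 14.
Orbitals: 2 + 4 + 6 + 8 + 10 + 12 + 14 = 56. Including both spin states (m_s = ±1/2) gives 2 × 56 = 112 states.

112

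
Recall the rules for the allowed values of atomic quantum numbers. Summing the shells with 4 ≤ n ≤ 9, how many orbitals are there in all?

Shell n has n² orbitals: 4²=16 + 5²=25 + 6²=36 + 7²=49 + 8²=64 + 9²=81 = 271 orbitals.

271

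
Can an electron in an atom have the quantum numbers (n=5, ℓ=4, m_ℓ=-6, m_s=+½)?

The magnetic quantum number must satisfy −ℓ ≤ m_ℓ ≤ ℓ. With ℓ = 4, m_ℓ can only be -4, -3, -2, -1, 0, 1, 2, 3, 4, so m_ℓ = -6 is forbidden.

Not allowed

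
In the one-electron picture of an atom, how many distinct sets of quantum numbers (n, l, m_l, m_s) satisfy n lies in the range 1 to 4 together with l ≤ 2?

Go shell by shell, enumerating (l, m_l) with l ≤ 2:
n=1 → 1; n=2 → 4; n=3 → 9; n=4 → 9.
Orbitals: 1 + 4 + 9 + 9 = 23. Including both spin states (m_s = ±1/2) gives 2 × 23 = 46 states.

46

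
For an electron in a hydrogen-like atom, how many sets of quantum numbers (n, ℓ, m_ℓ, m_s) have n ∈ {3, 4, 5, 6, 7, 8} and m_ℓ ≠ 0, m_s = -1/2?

Count contributing orbitals for each principal shell:
n=3 → 6; n=4 → 12; n=5 → 20; n=6 → 30; n=7 → 42; n=8 → 56.
Orbitals: 6 + 12 + 20 + 30 + 42 + 56 = 166. With m_s fixed to -1/2 there is one state per orbital, so 166 states.

166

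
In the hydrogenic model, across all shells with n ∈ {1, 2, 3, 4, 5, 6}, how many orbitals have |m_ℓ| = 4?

Work shell by shell — for each n, count the (ℓ, m_ℓ) pairs that satisfy |m_ℓ| = 4:
n=5 → 2; n=6 → 4.
Total orbitals: 2 + 4 = 6.

6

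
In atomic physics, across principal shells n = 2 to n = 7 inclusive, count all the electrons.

278

Shell n has n² orbitals: 2²=4 + 3²=9 + 4²=16 + 5²=25 + 6²=36 + 7²=49 = 139 orbitals.
Two spin states per orbital: 2 × 139 = 278 electrons.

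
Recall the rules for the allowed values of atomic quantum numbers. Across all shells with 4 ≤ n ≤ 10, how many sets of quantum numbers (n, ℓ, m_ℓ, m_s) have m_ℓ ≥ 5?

70

Per-shell orbital counts meeting the constraint:
n=6 → 1; n=7 → 3; n=8 → 6; n=9 → 10; n=10 → 15.
Orbitals: 1 + 3 + 6 + 10 + 15 = 35. Including both spin states (m_s = ±1/2) gives 2 × 35 = 70 states.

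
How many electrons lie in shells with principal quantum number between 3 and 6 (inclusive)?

Shell n has n² orbitals: 3²=9 + 4²=16 + 5²=25 + 6²=36 = 86 orbitals.
Two spin states per orbital: 2 × 86 = 172 electrons.

172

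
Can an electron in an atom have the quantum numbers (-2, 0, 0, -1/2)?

The principal quantum number must be a positive integer (n ≥ 1), but here n = -2.

No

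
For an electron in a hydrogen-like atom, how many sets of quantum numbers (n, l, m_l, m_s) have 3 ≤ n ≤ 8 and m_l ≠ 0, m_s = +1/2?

Per-shell orbital counts meeting the constraint:
n=3 → 6; n=4 → 12; n=5 → 20; n=6 → 30; n=7 → 42; n=8 → 56.
Orbitals: 6 + 12 + 20 + 30 + 42 + 56 = 166. With m_s fixed to +1/2 there is one state per orbital, so 166 states.

166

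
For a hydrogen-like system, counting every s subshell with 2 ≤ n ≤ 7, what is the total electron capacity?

12

An s subshell (ℓ = 0) exists for every n ≥ 1, so shells n = 2, 3, 4, 5, 6, 7 each contribute one — 6 subshells.
Since each s subshell holds 2(2·0+1) = 2 electrons, the total is 6 × 2 = 12.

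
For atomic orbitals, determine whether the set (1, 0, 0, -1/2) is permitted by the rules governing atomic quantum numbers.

Allowed

n = 1 is a positive integer. l = 0 satisfies 0 ≤ l ≤ n−1 = 0. m_l = 0 lies in the range −l … +l (here 0). m_s = -1/2 is one of ±1/2.
All four constraints are satisfied.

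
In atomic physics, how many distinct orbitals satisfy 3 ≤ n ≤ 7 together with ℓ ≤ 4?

100

Per-shell orbital counts meeting the constraint:
n=3 → 9; n=4 → 16; n=5 → 25; n=6 → 25; n=7 → 25.
Total orbitals: 9 + 16 + 25 + 25 + 25 = 100.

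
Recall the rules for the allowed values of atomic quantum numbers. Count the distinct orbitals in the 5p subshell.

A subshell has 2ℓ+1 orbitals; with ℓ = 1, that's 3.

3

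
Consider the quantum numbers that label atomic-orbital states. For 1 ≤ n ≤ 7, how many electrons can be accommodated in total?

Total orbitals = 1² + 2² + 3² + 4² + 5² + 6² + 7² = 140. Doubling for spin gives 280 electrons.

280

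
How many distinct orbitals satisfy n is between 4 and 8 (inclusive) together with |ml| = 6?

Work shell by shell — for each n, count the (l, ml) pairs that satisfy |ml| = 6:
n=7 → 2; n=8 → 4.
Total orbitals: 2 + 4 = 6.

6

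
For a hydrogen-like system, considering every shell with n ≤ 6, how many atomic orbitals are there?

91

Total orbitals = 1² + 2² + 3² + 4² + 5² + 6² = 91.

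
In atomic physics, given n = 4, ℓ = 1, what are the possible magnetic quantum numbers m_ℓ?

-1, 0, 1

m_ℓ takes every integer from −ℓ to +ℓ. With ℓ = 1 that gives the 3 values -1, 0, 1.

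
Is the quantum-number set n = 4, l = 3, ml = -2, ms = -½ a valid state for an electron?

n = 4 is a positive integer. l = 3 satisfies 0 ≤ l ≤ n−1 = 3. ml = -2 lies in the range −l … +l (here −3 … 3). ms = -1/2 is one of ±1/2.
All four constraints are satisfied.

Allowed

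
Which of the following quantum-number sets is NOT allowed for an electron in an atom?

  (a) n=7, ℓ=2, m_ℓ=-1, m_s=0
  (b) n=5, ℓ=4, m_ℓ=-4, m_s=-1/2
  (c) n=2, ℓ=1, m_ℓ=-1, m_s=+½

(a) has m_s = 0, but an electron's spin must be ±1/2.
The remaining sets (b), (c) satisfy all four rules.

(a)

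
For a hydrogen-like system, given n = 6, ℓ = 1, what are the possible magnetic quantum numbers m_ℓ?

m_ℓ takes every integer from −ℓ to +ℓ. With ℓ = 1 that gives the 3 values -1, 0, 1.

-1, 0, 1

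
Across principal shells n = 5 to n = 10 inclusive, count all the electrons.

710

Shell n has n² orbitals: 5²=25 + 6²=36 + 7²=49 + 8²=64 + 9²=81 + 10²=100 = 355 orbitals.
Two spin states per orbital: 2 × 355 = 710 electrons.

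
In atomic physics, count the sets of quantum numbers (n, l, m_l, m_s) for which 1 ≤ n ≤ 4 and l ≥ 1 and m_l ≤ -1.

20

For each n in the range, tally the orbitals obeying l ≥ 1 and m_l ≤ -1:
n=2 → 1; n=3 → 3; n=4 → 6.
Orbitals: 1 + 3 + 6 = 10. Including both spin states (m_s = ±1/2) gives 2 × 10 = 20 states.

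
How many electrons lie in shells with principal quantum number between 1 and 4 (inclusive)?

Shell n has n² orbitals: 1²=1 + 2²=4 + 3²=9 + 4²=16 = 30 orbitals.
Two spin states per orbital: 2 × 30 = 60 electrons.

60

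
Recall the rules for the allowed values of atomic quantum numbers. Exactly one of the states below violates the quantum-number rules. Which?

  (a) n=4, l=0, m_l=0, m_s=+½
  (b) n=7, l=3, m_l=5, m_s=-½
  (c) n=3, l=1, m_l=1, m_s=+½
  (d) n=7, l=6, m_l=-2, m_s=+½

(b)

(b) has |m_l| = 5 > l = 3, violating −l ≤ m_l ≤ l.
The remaining sets (a), (c), (d) satisfy all four rules.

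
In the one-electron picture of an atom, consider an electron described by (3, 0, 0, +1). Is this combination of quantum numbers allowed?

Not allowed

The spin quantum number for an electron can only be m_s = +1/2 or −1/2; m_s = +1 is not one of those.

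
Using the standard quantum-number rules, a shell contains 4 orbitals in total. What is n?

n² = 4 ⇒ n = 2.

n = 2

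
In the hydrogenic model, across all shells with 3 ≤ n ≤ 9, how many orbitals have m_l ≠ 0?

238

Per-shell orbital counts meeting the constraint:
n=3 → 6; n=4 → 12; n=5 → 20; n=6 → 30; n=7 → 42; n=8 → 56; n=9 → 72.
Total orbitals: 6 + 12 + 20 + 30 + 42 + 56 + 72 = 238.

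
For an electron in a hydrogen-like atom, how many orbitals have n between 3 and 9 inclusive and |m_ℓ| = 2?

56

Treat each shell separately and count matching orbitals:
n=3 → 2; n=4 → 4; n=5 → 6; n=6 → 8; n=7 → 10; n=8 → 12; n=9 → 14.
Total orbitals: 2 + 4 + 6 + 8 + 10 + 12 + 14 = 56.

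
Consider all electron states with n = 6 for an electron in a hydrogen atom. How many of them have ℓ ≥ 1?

For n = 6, ℓ ranges over 0 … 5.
Orbitals with ℓ ≥ 1, by ℓ: ℓ=1 → 3; ℓ=2 → 5; ℓ=3 → 7; ℓ=4 → 9; ℓ=5 → 11.
Orbitals: 3 + 5 + 7 + 9 + 11 = 35. Each orbital carries two spin states, so 35 × 2 = 70 states.

70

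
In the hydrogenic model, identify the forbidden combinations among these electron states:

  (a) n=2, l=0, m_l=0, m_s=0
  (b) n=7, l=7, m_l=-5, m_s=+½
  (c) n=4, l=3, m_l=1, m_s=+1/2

(a) and (b)

(a) has m_s = 0, but an electron's spin must be ±1/2.
(b) has l = 7 ≥ n = 7, violating 0 ≤ l ≤ n−1.
The remaining set (c) satisfies all four rules.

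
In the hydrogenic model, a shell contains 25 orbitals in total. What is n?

n² = 25 ⇒ n = 5.

n = 5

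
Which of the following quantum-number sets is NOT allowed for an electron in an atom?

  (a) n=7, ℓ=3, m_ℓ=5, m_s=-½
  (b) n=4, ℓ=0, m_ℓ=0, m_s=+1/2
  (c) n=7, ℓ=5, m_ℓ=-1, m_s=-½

(a) has |m_ℓ| = 5 > ℓ = 3, violating −ℓ ≤ m_ℓ ≤ ℓ.
The remaining sets (b), (c) satisfy all four rules.

(a)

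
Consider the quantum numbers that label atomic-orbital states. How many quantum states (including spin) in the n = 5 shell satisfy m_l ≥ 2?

With n = 5 the allowed l are 0, 1, …, 4.
Contributions: l=2 → 1; l=3 → 2; l=4 → 3.
Orbitals: 1 + 2 + 3 = 6. Each orbital carries two spin states, so 6 × 2 = 12 states.

12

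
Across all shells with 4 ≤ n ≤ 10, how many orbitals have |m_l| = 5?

30

Per-shell orbital counts meeting the constraint:
n=6 → 2; n=7 → 4; n=8 → 6; n=9 → 8; n=10 → 10.
Total orbitals: 2 + 4 + 6 + 8 + 10 = 30.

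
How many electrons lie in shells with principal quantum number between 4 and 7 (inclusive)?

252

Shell n has n² orbitals: 4²=16 + 5²=25 + 6²=36 + 7²=49 = 126 orbitals.
Two spin states per orbital: 2 × 126 = 252 electrons.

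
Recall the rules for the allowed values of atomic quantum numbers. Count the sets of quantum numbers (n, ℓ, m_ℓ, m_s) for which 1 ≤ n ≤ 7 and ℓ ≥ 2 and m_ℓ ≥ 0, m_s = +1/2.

65

For each n in the range, tally the orbitals obeying ℓ ≥ 2 and m_ℓ ≥ 0:
n=3 → 3; n=4 → 7; n=5 → 12; n=6 → 18; n=7 → 25.
Orbitals: 3 + 7 + 12 + 18 + 25 = 65. With m_s fixed to +1/2 there is one state per orbital, so 65 states.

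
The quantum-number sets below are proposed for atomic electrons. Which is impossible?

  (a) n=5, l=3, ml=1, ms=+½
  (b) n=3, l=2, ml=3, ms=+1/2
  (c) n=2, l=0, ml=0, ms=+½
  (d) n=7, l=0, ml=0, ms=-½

(b) has |ml| = 3 > l = 2, violating −l ≤ ml ≤ l.
The remaining sets (a), (c), (d) satisfy all four rules.

(b)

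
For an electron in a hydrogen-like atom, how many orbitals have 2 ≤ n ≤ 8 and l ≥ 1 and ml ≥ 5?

For each n in the range, tally the orbitals obeying l ≥ 1 and ml ≥ 5:
n=6 → 1; n=7 → 3; n=8 → 6.
Total orbitals: 1 + 3 + 6 = 10.

10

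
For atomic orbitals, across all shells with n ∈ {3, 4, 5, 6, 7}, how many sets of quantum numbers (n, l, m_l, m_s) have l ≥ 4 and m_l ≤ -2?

44

Per-shell orbital counts meeting the constraint:
n=5 → 3; n=6 → 7; n=7 → 12.
Orbitals: 3 + 7 + 12 = 22. Including both spin states (m_s = ±1/2) gives 2 × 22 = 44 states.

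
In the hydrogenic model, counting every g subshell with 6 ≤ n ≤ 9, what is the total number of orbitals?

A g subshell (l = 4) exists for every n ≥ 5, so shells n = 6, 7, 8, 9 each contribute one — 4 subshells.
Since each g subshell has 2·4+1 = 9 orbitals, the total is 4 × 9 = 36.

36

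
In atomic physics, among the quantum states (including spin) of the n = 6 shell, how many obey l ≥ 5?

22

Orbitals with l ≥ 5, by l: l=5 → 11.
Orbitals: 11. Each orbital carries two spin states, so 11 × 2 = 22 states.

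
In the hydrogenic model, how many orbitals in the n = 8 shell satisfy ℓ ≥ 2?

60

The n = 8 shell has ℓ = 0 through 7; check each.
Per ℓ-value: ℓ=2 → 5; ℓ=3 → 7; ℓ=4 → 9; ℓ=5 → 11; ℓ=6 → 13; ℓ=7 → 15.
Total orbitals: 5 + 7 + 9 + 11 + 13 + 15 = 60.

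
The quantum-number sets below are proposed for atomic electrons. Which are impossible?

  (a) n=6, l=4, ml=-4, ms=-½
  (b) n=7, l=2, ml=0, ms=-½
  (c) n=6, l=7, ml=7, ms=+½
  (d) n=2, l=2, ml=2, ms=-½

(c) has l = 7 ≥ n = 6, violating 0 ≤ l ≤ n−1.
(d) has l = 2 ≥ n = 2, violating 0 ≤ l ≤ n−1.
The remaining sets (a), (b) satisfy all four rules.

(c) and (d)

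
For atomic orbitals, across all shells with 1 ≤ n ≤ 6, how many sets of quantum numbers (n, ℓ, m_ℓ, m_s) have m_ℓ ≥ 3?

Count contributing orbitals for each principal shell:
n=4 → 1; n=5 → 3; n=6 → 6.
Orbitals: 1 + 3 + 6 = 10. Including both spin states (m_s = ±1/2) gives 2 × 10 = 20 states.

20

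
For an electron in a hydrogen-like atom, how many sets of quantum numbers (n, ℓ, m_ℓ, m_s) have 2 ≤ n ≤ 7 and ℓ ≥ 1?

Treat each shell separately and count matching orbitals:
n=2 → 3; n=3 → 8; n=4 → 15; n=5 → 24; n=6 → 35; n=7 → 48.
Orbitals: 3 + 8 + 15 + 24 + 35 + 48 = 133. Including both spin states (m_s = ±1/2) gives 2 × 133 = 266 states.

266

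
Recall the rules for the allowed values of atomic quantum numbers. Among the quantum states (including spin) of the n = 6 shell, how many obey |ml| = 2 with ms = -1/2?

8

Contributions: l=2 → 2; l=3 → 2; l=4 → 2; l=5 → 2.
Orbitals: 2 + 2 + 2 + 2 = 8. With ms fixed to a single value there is one state per orbital, giving 8 states.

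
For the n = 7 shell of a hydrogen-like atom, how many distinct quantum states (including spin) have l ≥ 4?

66

For n = 7, l ranges over 0 … 6.
The (l, ml) pairs meeting l ≥ 4 give: l=4 → 9; l=5 → 11; l=6 → 13.
Orbitals: 9 + 11 + 13 = 33. Each orbital carries two spin states, so 33 × 2 = 66 states.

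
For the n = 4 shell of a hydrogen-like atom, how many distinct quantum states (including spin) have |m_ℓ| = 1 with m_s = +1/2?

With n = 4 the allowed ℓ are 0, 1, …, 3.
Orbitals with |m_ℓ| = 1, by ℓ: ℓ=1 → 2; ℓ=2 → 2; ℓ=3 → 2.
Orbitals: 2 + 2 + 2 = 6. With m_s fixed to a single value there is one state per orbital, giving 6 states.

6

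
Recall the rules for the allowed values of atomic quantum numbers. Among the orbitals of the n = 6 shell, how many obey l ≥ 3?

For n = 6, l ranges over 0 … 5.
Orbitals with l ≥ 3, by l: l=3 → 7; l=4 → 9; l=5 → 11.
Total orbitals: 7 + 9 + 11 = 27.

27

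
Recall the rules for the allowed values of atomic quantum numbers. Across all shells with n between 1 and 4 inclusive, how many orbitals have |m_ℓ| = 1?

12

Count contributing orbitals for each principal shell:
n=2 → 2; n=3 → 4; n=4 → 6.
Total orbitals: 2 + 4 + 6 = 12.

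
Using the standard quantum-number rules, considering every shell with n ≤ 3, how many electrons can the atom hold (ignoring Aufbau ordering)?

28

Total orbitals = 1² + 2² + 3² = 14. Doubling for spin gives 28 electrons.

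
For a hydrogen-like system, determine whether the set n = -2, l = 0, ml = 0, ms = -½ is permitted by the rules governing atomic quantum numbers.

The principal quantum number must be a positive integer (n ≥ 1), but here n = -2.

No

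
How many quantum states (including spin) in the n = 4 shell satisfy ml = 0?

With n = 4 the allowed l are 0, 1, …, 3.
The (l, ml) pairs meeting ml = 0 give: l=0 → 1; l=1 → 1; l=2 → 1; l=3 → 1.
Orbitals: 1 + 1 + 1 + 1 = 4. Each orbital carries two spin states, so 4 × 2 = 8 states.

8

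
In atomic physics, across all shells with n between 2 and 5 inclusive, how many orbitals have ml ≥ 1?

For each n in the range, tally the orbitals obeying ml ≥ 1:
n=2 → 1; n=3 → 3; n=4 → 6; n=5 → 10.
Total orbitals: 1 + 3 + 6 + 10 = 20.

20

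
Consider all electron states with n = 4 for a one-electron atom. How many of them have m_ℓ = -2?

4

The n = 4 shell has ℓ = 0 through 3; check each.
Orbitals with m_ℓ = -2, by ℓ: ℓ=2 → 1; ℓ=3 → 1.
Orbitals: 1 + 1 = 2. Each orbital carries two spin states, so 2 × 2 = 4 states.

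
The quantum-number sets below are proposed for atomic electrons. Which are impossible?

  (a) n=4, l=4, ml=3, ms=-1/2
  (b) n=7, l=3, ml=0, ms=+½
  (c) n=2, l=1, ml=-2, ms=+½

(a) has l = 4 ≥ n = 4, violating 0 ≤ l ≤ n−1.
(c) has |ml| = 2 > l = 1, violating −l ≤ ml ≤ l.
The remaining set (b) satisfies all four rules.

(a) and (c)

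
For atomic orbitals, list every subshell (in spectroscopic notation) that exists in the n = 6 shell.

For n = 6, l runs from 0 to 5. In spectroscopic notation l = 0,1,2,… ↔ s,p,d,f,g,h,i, so the subshells are 6s, 6p, 6d, 6f, 6g, 6h.

6s, 6p, 6d, 6f, 6g, 6h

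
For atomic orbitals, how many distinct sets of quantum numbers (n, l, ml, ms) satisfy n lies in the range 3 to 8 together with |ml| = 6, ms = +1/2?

Work shell by shell — for each n, count the (l, ml) pairs that satisfy |ml| = 6:
n=7 → 2; n=8 → 4.
Orbitals: 2 + 4 = 6. With ms fixed to +1/2 there is one state per orbital, so 6 states.

6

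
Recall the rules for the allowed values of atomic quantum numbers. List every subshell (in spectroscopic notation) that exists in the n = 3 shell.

3s, 3p, 3d

For n = 3, l runs from 0 to 2. In spectroscopic notation l = 0,1,2,… ↔ s,p,d,f,g,h,i, so the subshells are 3s, 3p, 3d.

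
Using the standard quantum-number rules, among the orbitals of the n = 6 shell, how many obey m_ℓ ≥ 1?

The n = 6 shell has ℓ = 0 through 5; check each.
Contributions: ℓ=1 → 1; ℓ=2 → 2; ℓ=3 → 3; ℓ=4 → 4; ℓ=5 → 5.
Total orbitals: 1 + 2 + 3 + 4 + 5 = 15.

15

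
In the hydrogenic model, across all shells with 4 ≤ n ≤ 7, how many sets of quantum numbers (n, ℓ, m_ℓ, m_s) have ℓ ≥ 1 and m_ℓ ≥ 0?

140

Work shell by shell — for each n, count the (ℓ, m_ℓ) pairs that satisfy ℓ ≥ 1 and m_ℓ ≥ 0:
n=4 → 9; n=5 → 14; n=6 → 20; n=7 → 27.
Orbitals: 9 + 14 + 20 + 27 = 70. Including both spin states (m_s = ±1/2) gives 2 × 70 = 140 states.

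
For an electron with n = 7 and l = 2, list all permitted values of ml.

ml takes every integer from −l to +l. With l = 2 that gives the 5 values -2, -1, 0, 1, 2.

-2, -1, 0, 1, 2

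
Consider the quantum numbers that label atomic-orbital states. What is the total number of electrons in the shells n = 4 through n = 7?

Shell n has n² orbitals: 4²=16 + 5²=25 + 6²=36 + 7²=49 = 126 orbitals.
Two spin states per orbital: 2 × 126 = 252 electrons.

252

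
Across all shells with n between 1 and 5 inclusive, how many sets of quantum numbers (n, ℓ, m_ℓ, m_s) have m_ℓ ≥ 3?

Treat each shell separately and count matching orbitals:
n=4 → 1; n=5 → 3.
Orbitals: 1 + 3 = 4. Including both spin states (m_s = ±1/2) gives 2 × 4 = 8 states.

8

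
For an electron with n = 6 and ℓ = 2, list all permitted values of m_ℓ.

-2, -1, 0, 1, 2

m_ℓ takes every integer from −ℓ to +ℓ. With ℓ = 2 that gives the 5 values -2, -1, 0, 1, 2.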